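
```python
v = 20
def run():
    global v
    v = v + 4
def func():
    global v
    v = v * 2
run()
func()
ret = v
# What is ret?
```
48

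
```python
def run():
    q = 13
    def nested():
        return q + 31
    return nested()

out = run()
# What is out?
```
44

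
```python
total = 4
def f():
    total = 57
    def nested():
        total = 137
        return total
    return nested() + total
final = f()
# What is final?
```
194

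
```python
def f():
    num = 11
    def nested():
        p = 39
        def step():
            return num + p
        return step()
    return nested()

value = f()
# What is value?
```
50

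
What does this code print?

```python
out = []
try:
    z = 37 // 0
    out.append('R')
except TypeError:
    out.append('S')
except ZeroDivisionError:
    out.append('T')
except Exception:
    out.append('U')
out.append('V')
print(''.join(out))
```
TV

ZeroDivisionError matches before generic Exception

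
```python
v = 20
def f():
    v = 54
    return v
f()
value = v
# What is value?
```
20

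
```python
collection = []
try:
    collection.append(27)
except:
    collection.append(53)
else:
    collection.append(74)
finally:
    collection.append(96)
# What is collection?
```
[27, 74, 96]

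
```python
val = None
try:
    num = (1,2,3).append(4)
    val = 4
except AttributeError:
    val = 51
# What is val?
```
51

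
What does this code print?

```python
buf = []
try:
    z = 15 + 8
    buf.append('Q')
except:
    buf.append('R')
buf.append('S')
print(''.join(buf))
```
QS

No exception, try block completes normally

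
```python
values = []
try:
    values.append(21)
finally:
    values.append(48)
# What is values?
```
[21, 48]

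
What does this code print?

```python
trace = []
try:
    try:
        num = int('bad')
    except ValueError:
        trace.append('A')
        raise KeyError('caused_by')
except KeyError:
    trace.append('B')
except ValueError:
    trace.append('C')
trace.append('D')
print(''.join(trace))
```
ABD

KeyError raised and caught, original ValueError not re-raised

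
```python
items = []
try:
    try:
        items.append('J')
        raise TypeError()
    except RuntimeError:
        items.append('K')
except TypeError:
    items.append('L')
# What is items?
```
['J', 'L']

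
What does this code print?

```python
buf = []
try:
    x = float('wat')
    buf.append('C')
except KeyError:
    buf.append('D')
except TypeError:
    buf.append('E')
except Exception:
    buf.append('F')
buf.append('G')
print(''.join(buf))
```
FG

ValueError not specifically caught, falls to Exception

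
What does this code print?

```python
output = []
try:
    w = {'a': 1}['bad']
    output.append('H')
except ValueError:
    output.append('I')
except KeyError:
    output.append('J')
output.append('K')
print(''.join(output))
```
JK

KeyError is caught by its specific handler, not ValueError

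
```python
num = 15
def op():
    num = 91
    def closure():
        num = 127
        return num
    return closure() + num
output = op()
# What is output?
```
218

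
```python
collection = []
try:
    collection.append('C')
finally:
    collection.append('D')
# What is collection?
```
['C', 'D']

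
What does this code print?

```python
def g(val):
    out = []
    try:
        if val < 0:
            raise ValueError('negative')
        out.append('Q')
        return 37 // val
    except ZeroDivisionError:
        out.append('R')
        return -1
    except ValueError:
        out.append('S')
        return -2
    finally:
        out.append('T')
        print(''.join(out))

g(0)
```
QRT

val=0 causes ZeroDivisionError, caught, finally prints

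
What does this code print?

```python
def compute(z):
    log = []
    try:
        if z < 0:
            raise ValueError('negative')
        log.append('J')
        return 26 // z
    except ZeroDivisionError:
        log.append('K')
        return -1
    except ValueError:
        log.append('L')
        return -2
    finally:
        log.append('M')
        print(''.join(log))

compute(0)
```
JKM

z=0 causes ZeroDivisionError, caught, finally prints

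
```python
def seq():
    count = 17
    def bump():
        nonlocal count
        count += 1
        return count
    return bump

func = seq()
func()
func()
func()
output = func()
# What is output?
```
21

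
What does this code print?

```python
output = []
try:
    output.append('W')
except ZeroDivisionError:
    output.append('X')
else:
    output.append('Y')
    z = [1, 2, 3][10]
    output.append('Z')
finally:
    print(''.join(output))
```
WY

Try succeeds, else appends 'Y', IndexError in else is uncaught, finally prints before exception propagates ('Z' never appended)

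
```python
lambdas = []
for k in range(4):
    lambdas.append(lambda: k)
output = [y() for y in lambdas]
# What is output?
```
[3, 3, 3, 3]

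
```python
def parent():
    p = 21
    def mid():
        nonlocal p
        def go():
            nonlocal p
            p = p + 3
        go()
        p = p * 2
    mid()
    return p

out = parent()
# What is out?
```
48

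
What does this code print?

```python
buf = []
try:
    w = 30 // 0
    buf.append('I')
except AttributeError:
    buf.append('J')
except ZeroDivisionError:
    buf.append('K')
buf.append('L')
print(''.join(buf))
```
KL

ZeroDivisionError is caught by its specific handler, not AttributeError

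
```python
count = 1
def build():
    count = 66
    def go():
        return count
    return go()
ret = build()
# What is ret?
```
66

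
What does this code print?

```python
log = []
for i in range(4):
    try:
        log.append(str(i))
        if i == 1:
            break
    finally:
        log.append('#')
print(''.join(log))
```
0#1#

finally runs even when breaking out of loop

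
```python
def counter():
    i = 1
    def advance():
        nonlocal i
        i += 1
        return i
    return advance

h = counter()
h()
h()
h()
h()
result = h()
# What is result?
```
6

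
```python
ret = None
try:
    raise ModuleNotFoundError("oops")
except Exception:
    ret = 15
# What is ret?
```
15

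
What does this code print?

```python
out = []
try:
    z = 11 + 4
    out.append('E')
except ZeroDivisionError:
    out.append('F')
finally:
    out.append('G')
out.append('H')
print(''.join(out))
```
EGH

finally runs after normal execution too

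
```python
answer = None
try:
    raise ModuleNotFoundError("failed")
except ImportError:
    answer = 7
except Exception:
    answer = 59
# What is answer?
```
7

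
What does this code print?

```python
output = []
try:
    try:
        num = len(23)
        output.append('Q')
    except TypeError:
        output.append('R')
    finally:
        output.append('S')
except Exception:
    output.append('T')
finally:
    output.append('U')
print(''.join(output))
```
RSU

Both finally blocks run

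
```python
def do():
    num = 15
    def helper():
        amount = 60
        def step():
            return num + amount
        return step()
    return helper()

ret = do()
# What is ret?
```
75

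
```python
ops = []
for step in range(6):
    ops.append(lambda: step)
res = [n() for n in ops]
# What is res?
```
[5, 5, 5, 5, 5, 5]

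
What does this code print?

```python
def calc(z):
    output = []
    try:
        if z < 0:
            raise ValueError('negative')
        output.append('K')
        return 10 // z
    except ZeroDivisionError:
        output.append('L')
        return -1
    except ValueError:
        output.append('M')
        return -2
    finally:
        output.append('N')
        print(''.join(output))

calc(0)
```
KLN

z=0 causes ZeroDivisionError, caught, finally prints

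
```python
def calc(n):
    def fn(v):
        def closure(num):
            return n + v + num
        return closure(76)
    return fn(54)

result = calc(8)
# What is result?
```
138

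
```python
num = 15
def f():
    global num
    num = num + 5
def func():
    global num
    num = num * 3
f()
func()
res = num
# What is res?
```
60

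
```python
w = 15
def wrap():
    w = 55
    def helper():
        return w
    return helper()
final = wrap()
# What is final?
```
55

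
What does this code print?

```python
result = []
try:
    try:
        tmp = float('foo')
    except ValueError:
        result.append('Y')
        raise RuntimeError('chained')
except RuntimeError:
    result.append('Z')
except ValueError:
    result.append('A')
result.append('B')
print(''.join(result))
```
YZB

RuntimeError raised and caught, original ValueError not re-raised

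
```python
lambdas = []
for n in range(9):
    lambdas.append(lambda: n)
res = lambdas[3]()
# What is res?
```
8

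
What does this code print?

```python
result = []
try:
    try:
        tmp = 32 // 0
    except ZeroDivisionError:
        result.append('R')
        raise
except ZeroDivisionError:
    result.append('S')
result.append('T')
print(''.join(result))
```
RST

raise without argument re-raises current exception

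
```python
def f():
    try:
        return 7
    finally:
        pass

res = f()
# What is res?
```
7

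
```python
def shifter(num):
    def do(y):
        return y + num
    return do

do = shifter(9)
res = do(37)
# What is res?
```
46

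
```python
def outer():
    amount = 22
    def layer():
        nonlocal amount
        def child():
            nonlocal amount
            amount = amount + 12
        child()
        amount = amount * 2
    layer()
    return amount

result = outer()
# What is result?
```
68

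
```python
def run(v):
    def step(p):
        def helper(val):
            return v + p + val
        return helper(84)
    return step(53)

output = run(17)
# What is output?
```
154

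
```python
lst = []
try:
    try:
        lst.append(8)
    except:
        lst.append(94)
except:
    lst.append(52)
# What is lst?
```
[8]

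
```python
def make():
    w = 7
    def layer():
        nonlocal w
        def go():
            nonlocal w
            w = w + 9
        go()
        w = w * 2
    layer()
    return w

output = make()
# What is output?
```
32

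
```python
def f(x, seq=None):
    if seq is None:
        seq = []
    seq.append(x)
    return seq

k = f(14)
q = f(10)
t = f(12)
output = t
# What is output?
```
[12]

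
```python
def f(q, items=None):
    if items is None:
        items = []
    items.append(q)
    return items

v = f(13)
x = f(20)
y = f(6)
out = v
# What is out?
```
[13]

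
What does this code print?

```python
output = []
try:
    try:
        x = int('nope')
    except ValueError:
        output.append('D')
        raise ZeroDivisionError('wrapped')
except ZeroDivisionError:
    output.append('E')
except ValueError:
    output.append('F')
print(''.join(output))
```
DE

New ZeroDivisionError raised, caught by outer ZeroDivisionError handler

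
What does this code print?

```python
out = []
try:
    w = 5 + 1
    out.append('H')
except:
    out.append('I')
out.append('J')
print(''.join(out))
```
HJ

No exception, try block completes normally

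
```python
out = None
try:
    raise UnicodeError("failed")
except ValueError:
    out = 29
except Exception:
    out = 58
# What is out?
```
29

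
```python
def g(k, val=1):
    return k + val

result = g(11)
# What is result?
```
12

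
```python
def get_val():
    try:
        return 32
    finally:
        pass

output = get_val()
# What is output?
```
32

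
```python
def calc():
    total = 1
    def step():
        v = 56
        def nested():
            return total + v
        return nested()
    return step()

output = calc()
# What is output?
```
57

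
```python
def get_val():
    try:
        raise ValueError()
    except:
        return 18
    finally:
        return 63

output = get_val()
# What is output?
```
63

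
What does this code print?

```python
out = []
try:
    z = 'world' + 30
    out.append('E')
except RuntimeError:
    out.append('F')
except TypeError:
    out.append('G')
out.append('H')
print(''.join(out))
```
GH

TypeError is caught by its specific handler, not RuntimeError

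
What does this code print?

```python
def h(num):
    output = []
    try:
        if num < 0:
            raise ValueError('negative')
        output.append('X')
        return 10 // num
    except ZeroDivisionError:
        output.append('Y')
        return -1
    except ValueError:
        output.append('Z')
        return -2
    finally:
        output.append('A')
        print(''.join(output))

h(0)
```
XYA

num=0 causes ZeroDivisionError, caught, finally prints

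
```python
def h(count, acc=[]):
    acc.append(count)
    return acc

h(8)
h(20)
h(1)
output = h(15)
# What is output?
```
[8, 20, 1, 15]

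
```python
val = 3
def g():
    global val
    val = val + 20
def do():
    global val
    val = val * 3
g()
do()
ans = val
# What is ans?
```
69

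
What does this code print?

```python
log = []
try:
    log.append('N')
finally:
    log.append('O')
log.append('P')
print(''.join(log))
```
NOP

try/finally without except, no exception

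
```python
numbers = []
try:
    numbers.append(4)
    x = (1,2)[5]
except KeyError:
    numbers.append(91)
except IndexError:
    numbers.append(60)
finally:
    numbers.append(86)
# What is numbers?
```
[4, 60, 86]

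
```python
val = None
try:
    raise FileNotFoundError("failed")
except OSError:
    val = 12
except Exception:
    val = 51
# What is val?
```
12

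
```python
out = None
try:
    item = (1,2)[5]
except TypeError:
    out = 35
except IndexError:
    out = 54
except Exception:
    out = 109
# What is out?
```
54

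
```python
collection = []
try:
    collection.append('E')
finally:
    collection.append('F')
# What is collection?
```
['E', 'F']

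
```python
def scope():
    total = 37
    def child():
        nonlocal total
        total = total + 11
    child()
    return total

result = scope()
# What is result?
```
48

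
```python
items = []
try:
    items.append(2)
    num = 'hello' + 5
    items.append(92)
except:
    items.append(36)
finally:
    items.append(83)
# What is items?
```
[2, 36, 83]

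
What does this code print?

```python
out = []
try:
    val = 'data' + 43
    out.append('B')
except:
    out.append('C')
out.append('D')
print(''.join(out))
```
CD

Exception raised in try, caught by bare except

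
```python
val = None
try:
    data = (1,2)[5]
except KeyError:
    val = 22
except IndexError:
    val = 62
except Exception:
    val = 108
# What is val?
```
62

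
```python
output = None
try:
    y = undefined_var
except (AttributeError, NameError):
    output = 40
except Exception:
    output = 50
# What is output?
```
40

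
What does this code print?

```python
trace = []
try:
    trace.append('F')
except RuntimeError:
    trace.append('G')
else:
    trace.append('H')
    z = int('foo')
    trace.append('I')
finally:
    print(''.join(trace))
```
FH

Try succeeds, else appends 'H', ValueError in else is uncaught, finally prints before exception propagates ('I' never appended)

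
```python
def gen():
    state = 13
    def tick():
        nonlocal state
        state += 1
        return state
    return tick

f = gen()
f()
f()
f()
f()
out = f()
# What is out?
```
18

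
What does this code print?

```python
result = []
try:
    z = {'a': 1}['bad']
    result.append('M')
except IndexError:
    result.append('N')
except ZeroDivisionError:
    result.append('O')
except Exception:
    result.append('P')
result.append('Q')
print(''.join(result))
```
PQ

KeyError not specifically caught, falls to Exception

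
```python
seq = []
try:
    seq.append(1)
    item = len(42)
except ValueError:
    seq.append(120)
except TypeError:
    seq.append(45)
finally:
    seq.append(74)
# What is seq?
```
[1, 45, 74]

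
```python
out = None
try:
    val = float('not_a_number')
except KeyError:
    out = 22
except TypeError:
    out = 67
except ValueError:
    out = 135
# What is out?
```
135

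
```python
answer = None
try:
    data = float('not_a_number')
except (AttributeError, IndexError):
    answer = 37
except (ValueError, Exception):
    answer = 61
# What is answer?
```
61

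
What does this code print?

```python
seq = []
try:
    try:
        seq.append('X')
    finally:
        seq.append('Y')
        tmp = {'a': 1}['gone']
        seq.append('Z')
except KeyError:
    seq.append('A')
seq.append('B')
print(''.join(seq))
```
XYAB

Exception in inner finally caught by outer except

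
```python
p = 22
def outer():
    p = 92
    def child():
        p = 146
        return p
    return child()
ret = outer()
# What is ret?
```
146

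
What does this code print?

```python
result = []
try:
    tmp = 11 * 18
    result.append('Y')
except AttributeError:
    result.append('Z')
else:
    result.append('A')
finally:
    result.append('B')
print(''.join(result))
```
YAB

else runs before finally when no exception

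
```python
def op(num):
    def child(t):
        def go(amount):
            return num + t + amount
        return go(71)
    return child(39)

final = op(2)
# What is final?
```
112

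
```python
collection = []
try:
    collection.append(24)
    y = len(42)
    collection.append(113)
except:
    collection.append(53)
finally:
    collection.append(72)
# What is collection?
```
[24, 53, 72]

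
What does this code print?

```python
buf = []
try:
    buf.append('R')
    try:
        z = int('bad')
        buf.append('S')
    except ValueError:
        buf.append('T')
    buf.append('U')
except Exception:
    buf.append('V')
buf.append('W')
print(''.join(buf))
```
RTUW

Inner exception caught by inner handler, outer continues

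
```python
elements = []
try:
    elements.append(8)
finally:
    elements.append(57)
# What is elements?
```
[8, 57]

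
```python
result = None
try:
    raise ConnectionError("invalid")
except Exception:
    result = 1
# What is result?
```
1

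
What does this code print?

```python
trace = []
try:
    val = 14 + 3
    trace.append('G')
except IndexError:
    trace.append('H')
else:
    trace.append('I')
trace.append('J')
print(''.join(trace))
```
GIJ

else block runs when no exception occurs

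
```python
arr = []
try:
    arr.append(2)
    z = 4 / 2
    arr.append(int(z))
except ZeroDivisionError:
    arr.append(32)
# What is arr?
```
[2, 2]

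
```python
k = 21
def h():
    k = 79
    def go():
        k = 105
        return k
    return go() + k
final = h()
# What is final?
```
184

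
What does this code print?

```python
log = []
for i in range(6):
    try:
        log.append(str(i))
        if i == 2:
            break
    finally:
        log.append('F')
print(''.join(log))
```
0F1F2F

finally runs even when breaking out of loop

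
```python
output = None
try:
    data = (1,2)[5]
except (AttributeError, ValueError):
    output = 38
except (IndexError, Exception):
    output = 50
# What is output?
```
50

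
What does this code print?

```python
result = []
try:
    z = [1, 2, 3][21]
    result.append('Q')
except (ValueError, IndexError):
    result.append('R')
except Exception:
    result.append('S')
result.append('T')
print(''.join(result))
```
RT

IndexError matches tuple containing it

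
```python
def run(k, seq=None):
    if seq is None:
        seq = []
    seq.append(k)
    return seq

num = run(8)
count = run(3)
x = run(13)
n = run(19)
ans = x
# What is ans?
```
[13]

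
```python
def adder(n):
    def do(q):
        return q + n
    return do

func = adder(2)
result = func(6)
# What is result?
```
8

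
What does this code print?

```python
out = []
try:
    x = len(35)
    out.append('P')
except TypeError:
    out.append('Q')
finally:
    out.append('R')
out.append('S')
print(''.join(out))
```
QRS

finally always runs, even after exception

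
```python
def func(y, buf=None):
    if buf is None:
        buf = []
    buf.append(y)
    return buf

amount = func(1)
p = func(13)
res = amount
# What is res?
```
[1]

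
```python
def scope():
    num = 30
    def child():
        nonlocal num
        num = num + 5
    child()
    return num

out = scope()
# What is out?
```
35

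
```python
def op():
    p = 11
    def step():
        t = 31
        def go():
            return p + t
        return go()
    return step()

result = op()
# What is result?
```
42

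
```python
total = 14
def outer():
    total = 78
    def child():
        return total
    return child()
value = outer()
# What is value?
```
78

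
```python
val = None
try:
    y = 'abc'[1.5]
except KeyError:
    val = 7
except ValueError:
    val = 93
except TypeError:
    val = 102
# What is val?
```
102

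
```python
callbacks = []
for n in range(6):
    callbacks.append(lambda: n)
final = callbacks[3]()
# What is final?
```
5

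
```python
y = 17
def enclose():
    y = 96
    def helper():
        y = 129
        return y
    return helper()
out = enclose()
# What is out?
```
129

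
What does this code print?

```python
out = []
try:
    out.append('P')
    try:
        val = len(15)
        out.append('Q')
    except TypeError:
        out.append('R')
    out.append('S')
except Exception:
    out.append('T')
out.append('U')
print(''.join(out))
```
PRSU

Inner exception caught by inner handler, outer continues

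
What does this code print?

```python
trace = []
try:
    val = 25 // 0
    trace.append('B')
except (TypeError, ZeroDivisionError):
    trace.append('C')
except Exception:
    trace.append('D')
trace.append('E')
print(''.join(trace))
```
CE

ZeroDivisionError matches tuple containing it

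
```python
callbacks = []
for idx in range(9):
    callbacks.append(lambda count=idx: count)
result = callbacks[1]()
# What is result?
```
1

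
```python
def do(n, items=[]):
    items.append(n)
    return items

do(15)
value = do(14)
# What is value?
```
[15, 14]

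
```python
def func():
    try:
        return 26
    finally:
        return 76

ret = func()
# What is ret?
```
76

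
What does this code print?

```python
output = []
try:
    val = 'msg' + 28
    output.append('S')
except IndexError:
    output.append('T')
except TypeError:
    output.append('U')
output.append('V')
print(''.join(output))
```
UV

TypeError is caught by its specific handler, not IndexError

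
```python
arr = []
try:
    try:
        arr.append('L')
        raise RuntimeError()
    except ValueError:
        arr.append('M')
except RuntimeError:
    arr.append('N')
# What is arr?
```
['L', 'N']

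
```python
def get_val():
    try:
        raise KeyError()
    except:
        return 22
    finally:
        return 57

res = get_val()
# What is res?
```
57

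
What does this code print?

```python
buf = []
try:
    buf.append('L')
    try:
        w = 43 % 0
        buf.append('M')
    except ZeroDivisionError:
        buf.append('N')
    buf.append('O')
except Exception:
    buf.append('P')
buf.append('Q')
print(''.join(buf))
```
LNOQ

Inner exception caught by inner handler, outer continues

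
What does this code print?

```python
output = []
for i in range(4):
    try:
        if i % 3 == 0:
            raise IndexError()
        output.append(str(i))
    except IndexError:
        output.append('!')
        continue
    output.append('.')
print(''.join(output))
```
!1.2.!

continue in except skips rest of loop body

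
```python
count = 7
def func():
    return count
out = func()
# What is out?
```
7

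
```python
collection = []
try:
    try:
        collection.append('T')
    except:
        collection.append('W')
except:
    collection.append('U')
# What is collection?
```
['T']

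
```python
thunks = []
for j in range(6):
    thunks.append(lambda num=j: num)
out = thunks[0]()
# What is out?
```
0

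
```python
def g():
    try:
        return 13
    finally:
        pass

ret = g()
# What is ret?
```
13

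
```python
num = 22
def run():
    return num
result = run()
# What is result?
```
22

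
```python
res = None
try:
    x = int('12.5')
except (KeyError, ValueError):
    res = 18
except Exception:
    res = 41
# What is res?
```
18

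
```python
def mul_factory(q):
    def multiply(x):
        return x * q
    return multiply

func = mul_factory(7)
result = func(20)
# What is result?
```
140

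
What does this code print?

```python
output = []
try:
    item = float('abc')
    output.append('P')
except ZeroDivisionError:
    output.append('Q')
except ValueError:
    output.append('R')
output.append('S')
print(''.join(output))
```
RS

ValueError is caught by its specific handler, not ZeroDivisionError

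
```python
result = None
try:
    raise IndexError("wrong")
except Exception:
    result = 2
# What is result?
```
2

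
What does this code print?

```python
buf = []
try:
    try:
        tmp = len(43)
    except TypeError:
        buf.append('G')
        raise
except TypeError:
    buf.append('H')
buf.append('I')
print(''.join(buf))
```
GHI

raise without argument re-raises current exception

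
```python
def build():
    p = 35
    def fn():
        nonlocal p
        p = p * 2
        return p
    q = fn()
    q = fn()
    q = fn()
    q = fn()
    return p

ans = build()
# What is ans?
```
560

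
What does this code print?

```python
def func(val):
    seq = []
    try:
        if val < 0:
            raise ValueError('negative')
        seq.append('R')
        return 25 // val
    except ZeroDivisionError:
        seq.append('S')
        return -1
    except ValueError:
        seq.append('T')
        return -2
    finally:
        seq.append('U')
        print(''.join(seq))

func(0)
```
RSU

val=0 causes ZeroDivisionError, caught, finally prints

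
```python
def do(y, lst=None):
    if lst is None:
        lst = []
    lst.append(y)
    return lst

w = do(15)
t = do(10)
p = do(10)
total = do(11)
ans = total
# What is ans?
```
[11]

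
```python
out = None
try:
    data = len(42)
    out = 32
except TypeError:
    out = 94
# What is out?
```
94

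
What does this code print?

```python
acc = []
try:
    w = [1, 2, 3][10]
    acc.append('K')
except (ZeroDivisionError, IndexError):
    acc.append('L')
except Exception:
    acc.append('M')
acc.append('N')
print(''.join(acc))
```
LN

IndexError matches tuple containing it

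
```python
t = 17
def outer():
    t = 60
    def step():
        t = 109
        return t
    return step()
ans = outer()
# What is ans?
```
109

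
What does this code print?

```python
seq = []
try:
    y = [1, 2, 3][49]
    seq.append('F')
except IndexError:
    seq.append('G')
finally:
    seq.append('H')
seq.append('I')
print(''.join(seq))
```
GHI

finally always runs, even after exception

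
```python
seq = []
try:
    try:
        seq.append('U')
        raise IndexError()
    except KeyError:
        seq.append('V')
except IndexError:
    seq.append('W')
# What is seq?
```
['U', 'W']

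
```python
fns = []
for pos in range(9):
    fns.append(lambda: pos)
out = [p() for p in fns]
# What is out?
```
[8, 8, 8, 8, 8, 8, 8, 8, 8]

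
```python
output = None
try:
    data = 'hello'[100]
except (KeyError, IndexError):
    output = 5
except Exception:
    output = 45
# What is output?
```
5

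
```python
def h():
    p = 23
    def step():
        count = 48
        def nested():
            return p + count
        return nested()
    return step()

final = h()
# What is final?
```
71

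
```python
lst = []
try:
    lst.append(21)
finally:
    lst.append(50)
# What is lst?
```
[21, 50]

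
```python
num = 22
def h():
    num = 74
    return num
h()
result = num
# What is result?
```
22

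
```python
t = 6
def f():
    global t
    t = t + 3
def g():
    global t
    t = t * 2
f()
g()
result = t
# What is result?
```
18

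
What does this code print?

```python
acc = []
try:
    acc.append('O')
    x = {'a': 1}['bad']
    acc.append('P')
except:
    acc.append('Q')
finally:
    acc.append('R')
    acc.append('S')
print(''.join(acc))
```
OQRS

Code before exception runs, then except, then all of finally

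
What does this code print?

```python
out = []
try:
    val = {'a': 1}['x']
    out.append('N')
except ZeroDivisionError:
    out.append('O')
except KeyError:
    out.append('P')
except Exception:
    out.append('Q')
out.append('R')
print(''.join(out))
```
PR

KeyError matches before generic Exception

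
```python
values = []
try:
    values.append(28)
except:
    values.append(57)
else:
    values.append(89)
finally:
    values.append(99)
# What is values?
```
[28, 89, 99]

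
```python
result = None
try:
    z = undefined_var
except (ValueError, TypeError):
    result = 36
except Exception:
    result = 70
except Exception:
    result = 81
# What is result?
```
70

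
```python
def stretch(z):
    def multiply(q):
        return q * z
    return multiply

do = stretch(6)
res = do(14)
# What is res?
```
84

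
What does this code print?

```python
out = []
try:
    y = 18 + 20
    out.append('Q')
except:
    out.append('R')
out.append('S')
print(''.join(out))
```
QS

No exception, try block completes normally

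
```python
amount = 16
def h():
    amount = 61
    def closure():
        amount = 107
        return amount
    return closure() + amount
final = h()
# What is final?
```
168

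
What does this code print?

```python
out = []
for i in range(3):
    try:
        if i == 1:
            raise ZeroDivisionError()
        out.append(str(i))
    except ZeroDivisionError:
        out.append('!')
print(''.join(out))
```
0!2

Exception on i=1 caught, loop continues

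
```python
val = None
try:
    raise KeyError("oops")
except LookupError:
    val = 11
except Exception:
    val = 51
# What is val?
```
11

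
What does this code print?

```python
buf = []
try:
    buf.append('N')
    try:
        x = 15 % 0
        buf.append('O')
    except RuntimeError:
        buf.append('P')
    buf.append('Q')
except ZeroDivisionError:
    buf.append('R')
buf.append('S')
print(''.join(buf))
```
NRS

Inner handler doesn't match, propagates to outer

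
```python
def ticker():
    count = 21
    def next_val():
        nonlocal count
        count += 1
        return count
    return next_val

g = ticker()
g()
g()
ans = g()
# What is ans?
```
24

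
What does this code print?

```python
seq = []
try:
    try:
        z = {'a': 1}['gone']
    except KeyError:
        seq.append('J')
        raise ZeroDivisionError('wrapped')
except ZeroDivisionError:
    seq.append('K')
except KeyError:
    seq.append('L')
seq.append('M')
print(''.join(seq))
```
JKM

ZeroDivisionError raised and caught, original KeyError not re-raised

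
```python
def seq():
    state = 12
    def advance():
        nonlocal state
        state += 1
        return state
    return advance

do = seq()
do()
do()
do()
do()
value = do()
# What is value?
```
17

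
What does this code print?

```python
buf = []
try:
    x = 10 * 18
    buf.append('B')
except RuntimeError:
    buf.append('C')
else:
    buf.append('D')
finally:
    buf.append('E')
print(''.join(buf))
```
BDE

else runs before finally when no exception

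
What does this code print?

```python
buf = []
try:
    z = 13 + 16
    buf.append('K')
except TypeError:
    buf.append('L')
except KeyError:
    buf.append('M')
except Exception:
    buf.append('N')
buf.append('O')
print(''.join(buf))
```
KO

No exception, try block completes normally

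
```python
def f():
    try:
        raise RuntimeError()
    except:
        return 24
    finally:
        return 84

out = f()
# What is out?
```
84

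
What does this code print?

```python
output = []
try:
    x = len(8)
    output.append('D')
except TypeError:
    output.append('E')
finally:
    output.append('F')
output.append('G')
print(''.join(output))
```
EFG

finally always runs, even after exception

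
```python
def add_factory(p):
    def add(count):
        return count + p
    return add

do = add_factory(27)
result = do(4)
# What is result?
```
31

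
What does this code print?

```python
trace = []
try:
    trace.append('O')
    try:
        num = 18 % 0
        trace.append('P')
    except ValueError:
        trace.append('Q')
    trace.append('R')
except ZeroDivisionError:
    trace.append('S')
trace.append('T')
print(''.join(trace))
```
OST

Inner handler doesn't match, propagates to outer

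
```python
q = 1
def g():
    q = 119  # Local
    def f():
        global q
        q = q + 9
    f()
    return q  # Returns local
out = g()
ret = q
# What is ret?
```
10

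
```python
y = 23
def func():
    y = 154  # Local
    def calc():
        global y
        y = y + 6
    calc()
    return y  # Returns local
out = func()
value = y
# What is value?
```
29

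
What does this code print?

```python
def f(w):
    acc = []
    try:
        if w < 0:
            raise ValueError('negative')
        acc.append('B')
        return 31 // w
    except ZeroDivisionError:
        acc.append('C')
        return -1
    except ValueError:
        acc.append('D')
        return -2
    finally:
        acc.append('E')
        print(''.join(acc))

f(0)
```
BCE

w=0 causes ZeroDivisionError, caught, finally prints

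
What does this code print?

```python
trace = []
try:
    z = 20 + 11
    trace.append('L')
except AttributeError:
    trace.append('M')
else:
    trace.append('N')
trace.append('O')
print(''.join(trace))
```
LNO

else block runs when no exception occurs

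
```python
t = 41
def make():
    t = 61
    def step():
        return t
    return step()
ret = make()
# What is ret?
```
61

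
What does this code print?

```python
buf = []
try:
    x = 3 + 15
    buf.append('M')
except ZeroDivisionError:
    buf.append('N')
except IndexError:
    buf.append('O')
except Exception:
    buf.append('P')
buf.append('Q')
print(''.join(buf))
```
MQ

No exception, try block completes normally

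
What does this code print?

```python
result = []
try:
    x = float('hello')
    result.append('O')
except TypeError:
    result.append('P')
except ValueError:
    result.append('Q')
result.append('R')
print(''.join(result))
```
QR

ValueError is caught by its specific handler, not TypeError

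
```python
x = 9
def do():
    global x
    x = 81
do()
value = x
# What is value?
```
81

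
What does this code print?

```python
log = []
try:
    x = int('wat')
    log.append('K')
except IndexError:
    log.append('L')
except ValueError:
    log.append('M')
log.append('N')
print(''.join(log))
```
MN

ValueError is caught by its specific handler, not IndexError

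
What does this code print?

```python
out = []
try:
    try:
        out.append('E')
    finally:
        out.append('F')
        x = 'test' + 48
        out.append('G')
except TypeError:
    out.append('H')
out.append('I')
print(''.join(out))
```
EFHI

Exception in inner finally caught by outer except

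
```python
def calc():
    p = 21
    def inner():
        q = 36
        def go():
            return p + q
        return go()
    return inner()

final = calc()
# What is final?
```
57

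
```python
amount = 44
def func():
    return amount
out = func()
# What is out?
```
44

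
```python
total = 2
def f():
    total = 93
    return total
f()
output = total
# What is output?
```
2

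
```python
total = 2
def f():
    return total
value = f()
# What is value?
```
2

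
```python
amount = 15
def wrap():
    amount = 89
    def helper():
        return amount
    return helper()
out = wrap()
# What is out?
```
89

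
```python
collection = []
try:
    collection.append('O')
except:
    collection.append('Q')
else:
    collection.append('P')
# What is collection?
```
['O', 'P']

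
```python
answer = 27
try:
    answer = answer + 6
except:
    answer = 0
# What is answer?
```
33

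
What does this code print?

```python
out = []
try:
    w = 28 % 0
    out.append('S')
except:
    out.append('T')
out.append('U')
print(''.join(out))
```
TU

Exception raised in try, caught by bare except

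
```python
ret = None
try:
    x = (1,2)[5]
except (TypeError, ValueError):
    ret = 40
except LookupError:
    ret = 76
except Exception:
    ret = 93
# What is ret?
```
76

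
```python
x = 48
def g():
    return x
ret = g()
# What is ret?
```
48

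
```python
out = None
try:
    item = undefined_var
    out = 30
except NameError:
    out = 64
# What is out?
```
64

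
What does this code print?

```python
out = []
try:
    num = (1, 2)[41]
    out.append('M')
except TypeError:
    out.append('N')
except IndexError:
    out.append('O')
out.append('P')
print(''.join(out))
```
OP

IndexError is caught by its specific handler, not TypeError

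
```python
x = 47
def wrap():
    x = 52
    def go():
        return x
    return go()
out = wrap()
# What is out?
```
52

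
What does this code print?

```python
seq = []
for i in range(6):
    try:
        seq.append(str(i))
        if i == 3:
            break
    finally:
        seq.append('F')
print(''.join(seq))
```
0F1F2F3F

finally runs even when breaking out of loop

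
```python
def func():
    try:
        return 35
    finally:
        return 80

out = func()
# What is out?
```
80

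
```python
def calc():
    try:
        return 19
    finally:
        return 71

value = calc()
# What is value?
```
71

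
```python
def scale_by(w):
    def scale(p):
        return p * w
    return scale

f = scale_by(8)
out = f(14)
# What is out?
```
112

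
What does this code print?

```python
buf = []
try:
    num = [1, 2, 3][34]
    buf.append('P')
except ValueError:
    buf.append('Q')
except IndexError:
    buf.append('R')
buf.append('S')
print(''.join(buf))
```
RS

IndexError is caught by its specific handler, not ValueError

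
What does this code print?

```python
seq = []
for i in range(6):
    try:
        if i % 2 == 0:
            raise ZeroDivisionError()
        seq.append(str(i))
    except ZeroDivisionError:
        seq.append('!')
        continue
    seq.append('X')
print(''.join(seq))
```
!1X!3X!5X

continue in except skips rest of loop body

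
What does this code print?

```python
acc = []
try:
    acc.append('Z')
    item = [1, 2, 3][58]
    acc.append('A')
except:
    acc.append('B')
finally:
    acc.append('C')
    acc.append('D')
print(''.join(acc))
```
ZBCD

Code before exception runs, then except, then all of finally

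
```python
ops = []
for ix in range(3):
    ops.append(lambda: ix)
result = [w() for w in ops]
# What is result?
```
[2, 2, 2]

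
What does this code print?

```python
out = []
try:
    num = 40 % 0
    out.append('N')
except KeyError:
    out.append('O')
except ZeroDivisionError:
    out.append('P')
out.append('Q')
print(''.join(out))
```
PQ

ZeroDivisionError is caught by its specific handler, not KeyError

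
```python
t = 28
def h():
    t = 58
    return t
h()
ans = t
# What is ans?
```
28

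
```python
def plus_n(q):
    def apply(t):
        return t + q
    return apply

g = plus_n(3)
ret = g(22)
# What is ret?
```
25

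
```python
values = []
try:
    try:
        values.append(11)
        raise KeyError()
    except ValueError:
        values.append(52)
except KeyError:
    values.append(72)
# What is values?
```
[11, 72]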